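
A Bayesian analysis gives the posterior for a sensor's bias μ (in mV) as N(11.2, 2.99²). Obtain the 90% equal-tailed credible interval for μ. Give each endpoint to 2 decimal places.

[6.28, 16.12]

The posterior is symmetric, so the 90% equal-tailed interval is μ = 11.2 ± z·2.99 with z = 1.645.
Half-width: 1.645 × 2.99 = 4.92.
11.2 − 4.92 = 6.28; 11.2 + 4.92 = 16.12.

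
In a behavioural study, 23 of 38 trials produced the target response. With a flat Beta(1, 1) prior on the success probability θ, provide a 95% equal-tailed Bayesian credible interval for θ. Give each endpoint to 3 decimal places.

Posterior: Beta(1+23, 1+15) = Beta(24, 16).
Equal-tailed 95% interval: the 0.025 and 0.975 quantiles of Beta(24, 16).
Posterior mean ≈ 0.600, SD ≈ 0.077; a Normal approximation gives roughly [0.450, 0.750].
Exact: F⁻¹(0.025) = 0.446; F⁻¹(0.975) = 0.744.

[0.446, 0.744]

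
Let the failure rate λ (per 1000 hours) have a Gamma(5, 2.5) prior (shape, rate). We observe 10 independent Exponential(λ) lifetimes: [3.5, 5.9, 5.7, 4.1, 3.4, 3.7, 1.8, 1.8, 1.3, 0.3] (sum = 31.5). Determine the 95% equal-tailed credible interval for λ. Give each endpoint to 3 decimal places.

Posterior: Gamma(5+10, 2.5+31.5) = Gamma(15, 34.0) (shape, rate).
Equal-tailed 95% interval: Gamma(15, 34.0) quantiles at 0.025 and 0.975.
Posterior mean ≈ 0.441, SD ≈ 0.114; a Normal approximation gives roughly [0.218, 0.664].
Exact: lower = 0.247; upper = 0.691.

[0.247, 0.691]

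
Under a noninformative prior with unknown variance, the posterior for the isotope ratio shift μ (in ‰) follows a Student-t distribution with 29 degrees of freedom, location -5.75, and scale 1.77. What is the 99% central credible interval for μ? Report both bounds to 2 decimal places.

[-10.63, -0.87]

The t_29 distribution is symmetric; the 99% interval is -5.75 ± t·1.77 with t_{0.995,29} = 2.756.
Half-width: 2.756 × 1.77 = 4.88.
-5.75 − 4.88 = -10.63; -5.75 + 4.88 = -0.87.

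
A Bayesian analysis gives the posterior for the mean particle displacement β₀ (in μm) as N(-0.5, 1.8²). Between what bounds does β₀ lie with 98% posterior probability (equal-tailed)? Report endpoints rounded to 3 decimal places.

[-4.687, 3.687]

The posterior is symmetric, so the 98% equal-tailed interval is β₀ = -0.5 ± z·1.8 with z = 2.326.
Half-width: 2.326 × 1.8 = 4.187.
-0.5 − 4.187 = -4.687; -0.5 + 4.187 = 3.687.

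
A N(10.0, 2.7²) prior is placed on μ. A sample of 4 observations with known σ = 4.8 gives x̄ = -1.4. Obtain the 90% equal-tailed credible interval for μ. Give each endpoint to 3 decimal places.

[0.681, 6.582]

Posterior precision = 1/2.7² + 4/4.8² = 0.1372 + 0.1736 = 0.3108, so posterior SD = 1.7938.
Posterior mean = (10.0/2.7² + 4·-1.4/4.8²) / 0.3108 = 3.6317.
Interval: 3.6317 ± 1.645 × 1.7938 → [0.681, 6.582].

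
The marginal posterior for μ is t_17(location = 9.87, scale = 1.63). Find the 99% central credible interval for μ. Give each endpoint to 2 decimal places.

The t_17 distribution is symmetric; the 99% interval is 9.87 ± t·1.63 with t_{0.995,17} = 2.898.
Half-width: 2.898 × 1.63 = 4.72.
9.87 − 4.72 = 5.15; 9.87 + 4.72 = 14.59.

[5.15, 14.59]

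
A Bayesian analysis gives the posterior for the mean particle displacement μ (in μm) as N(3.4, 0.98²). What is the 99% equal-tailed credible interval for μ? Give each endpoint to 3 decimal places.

The posterior is symmetric, so the 99% equal-tailed interval is μ = 3.4 ± z·0.98 with z = 2.576.
Half-width: 2.576 × 0.98 = 2.524.
3.4 − 2.524 = 0.876; 3.4 + 2.524 = 5.924.

[0.876, 5.924]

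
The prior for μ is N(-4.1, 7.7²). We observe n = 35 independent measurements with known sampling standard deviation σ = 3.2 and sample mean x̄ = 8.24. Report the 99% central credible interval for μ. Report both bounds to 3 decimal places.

[6.790, 9.569]

Posterior precision = 1/7.7² + 35/3.2² = 0.0169 + 3.4180 = 3.4348, so posterior SD = 0.5396.
Posterior mean = (-4.1/7.7² + 35·8.24/3.2²) / 3.4348 = 8.1794.
Interval: 8.1794 ± 2.576 × 0.5396 → [6.790, 9.569].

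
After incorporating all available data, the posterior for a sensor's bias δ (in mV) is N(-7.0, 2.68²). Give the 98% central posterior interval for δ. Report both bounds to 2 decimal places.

[-13.23, -0.77]

The posterior is symmetric, so the 98% equal-tailed interval is δ = -7.0 ± z·2.68 with z = 2.326.
Half-width: 2.326 × 2.68 = 6.23.
-7.0 − 6.23 = -13.23; -7.0 + 6.23 = -0.77.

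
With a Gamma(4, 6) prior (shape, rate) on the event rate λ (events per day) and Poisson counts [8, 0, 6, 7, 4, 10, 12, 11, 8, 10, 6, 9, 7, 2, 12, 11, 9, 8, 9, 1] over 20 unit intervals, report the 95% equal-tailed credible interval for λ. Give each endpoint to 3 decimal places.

[5.025, 6.894]

Posterior: Gamma(4+150, 6+20) = Gamma(154, 26) (shape, rate).
Equal-tailed 95% interval: Gamma(154, 26) quantiles at 0.025 and 0.975.
Posterior mean ≈ 5.923, SD ≈ 0.477; a Normal approximation gives roughly [4.988, 6.859].
Exact: lower = 5.025; upper = 6.894.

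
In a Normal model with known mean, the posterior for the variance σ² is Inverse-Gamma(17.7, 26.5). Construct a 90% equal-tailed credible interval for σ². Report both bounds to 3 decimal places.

[1.054, 2.326]

Inverse-Gamma(17.7, 26.5) quantiles: F⁻¹(0.05) and F⁻¹(0.95).
Equivalently, 1/σ² ~ Gamma(17.7, rate = 26.5); invert its 0.95 and 0.05 quantiles.
Posterior mean ≈ 1.587, SD ≈ 0.400; a Normal approximation gives roughly [0.928, 2.246].
Exact: lower = 1.054; upper = 2.326.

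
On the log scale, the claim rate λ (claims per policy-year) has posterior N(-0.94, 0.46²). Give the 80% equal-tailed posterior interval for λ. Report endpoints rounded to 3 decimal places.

On the log scale the 80% interval is -0.94 ± 1.282 × 0.46 = [-1.5295, -0.3505].
Exponentiate: [e^-1.5295, e^-0.3505] = [0.217, 0.704].

[0.217, 0.704]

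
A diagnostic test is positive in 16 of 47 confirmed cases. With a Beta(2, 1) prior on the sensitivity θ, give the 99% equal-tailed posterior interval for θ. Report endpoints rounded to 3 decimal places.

Posterior: Beta(2+16, 1+31) = Beta(18, 32).
Equal-tailed 99% interval: the 0.005 and 0.995 quantiles of Beta(18, 32).
Posterior mean ≈ 0.360, SD ≈ 0.067; a Normal approximation gives roughly [0.187, 0.533].
Exact: F⁻¹(0.005) = 0.200; F⁻¹(0.995) = 0.540.

[0.200, 0.540]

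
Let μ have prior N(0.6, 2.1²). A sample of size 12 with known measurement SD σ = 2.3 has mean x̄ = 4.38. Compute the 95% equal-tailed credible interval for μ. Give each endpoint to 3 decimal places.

Posterior precision = 1/2.1² + 12/2.3² = 0.2268 + 2.2684 = 2.4952, so posterior SD = 0.6331.
Posterior mean = (0.6/2.1² + 12·4.38/2.3²) / 2.4952 = 4.0365.
Interval: 4.0365 ± 1.960 × 0.6331 → [2.796, 5.277].

[2.796, 5.277]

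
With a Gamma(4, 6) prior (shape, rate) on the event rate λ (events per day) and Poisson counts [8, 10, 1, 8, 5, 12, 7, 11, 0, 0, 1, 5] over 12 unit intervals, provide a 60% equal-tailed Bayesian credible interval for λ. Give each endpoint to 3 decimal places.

Posterior: Gamma(4+68, 6+12) = Gamma(72, 18) (shape, rate).
Equal-tailed 60% interval: Gamma(72, 18) quantiles at 0.2 and 0.8.
Posterior mean ≈ 4.000, SD ≈ 0.471; a Normal approximation gives roughly [3.603, 4.397].
Exact: lower = 3.599; upper = 4.390.

[3.599, 4.390]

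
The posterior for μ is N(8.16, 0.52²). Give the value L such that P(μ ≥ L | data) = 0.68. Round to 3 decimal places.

7.917

Need L with P(μ ≥ L) = 0.68: L = 8.16 − z_{0.32}·0.52.
z = 0.468; L = 8.16 − 0.468 × 0.52 = 7.917.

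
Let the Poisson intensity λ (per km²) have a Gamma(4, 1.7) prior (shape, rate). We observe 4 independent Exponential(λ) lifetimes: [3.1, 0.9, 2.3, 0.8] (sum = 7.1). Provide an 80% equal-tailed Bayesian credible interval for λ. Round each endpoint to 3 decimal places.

[0.529, 1.338]

Posterior: Gamma(4+4, 1.7+7.1) = Gamma(8, 8.8) (shape, rate).
Equal-tailed 80% interval: Gamma(8, 8.8) quantiles at 0.1 and 0.9.
Posterior mean ≈ 0.909, SD ≈ 0.321; a Normal approximation gives roughly [0.497, 1.321].
Exact: lower = 0.529; upper = 1.338.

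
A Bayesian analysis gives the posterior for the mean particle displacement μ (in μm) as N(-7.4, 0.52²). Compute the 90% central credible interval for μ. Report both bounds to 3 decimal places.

The posterior is symmetric, so the 90% equal-tailed interval is μ = -7.4 ± z·0.52 with z = 1.645.
Half-width: 1.645 × 0.52 = 0.855.
-7.4 − 0.855 = -8.255; -7.4 + 0.855 = -6.545.

[-8.255, -6.545]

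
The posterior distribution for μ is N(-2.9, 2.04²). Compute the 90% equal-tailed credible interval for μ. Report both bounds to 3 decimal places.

The posterior is symmetric, so the 90% equal-tailed interval is μ = -2.9 ± z·2.04 with z = 1.645.
Half-width: 1.645 × 2.04 = 3.356.
-2.9 − 3.356 = -6.256; -2.9 + 3.356 = 0.456.

[-6.256, 0.456]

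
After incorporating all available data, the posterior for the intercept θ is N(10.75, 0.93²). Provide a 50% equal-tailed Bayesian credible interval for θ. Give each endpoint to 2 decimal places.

The posterior is symmetric, so the 50% equal-tailed interval is θ = 10.75 ± z·0.93 with z = 0.674.
Half-width: 0.674 × 0.93 = 0.63.
10.75 − 0.63 = 10.12; 10.75 + 0.63 = 11.38.

[10.12, 11.38]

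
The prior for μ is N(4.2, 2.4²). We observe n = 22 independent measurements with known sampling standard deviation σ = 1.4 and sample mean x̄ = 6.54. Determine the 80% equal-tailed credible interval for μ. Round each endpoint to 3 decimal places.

[6.125, 6.884]

Posterior precision = 1/2.4² + 22/1.4² = 0.1736 + 11.2245 = 11.3981, so posterior SD = 0.2962.
Posterior mean = (4.2/2.4² + 22·6.54/1.4²) / 11.3981 = 6.5044.
Interval: 6.5044 ± 1.282 × 0.2962 → [6.125, 6.884].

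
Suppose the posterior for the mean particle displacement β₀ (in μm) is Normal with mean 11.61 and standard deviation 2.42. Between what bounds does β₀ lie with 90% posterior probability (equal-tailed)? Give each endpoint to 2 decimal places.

[7.63, 15.59]

The posterior is symmetric, so the 90% equal-tailed interval is β₀ = 11.61 ± z·2.42 with z = 1.645.
Half-width: 1.645 × 2.42 = 3.98.
11.61 − 3.98 = 7.63; 11.61 + 3.98 = 15.59.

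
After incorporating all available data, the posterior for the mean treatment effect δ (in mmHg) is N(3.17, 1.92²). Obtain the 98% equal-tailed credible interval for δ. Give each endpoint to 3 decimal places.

The posterior is symmetric, so the 98% equal-tailed interval is δ = 3.17 ± z·1.92 with z = 2.326.
Half-width: 2.326 × 1.92 = 4.467.
3.17 − 4.467 = -1.297; 3.17 + 4.467 = 7.637.

[-1.297, 7.637]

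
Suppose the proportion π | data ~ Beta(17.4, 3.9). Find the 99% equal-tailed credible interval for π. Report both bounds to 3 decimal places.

Posterior: Beta(17.4, 3.9).
Equal-tailed 99% interval: the 0.005 and 0.995 quantiles of Beta(17.4, 3.9).
Posterior mean ≈ 0.817, SD ≈ 0.082; a Normal approximation gives roughly [0.606, 1.028].
Exact: F⁻¹(0.005) = 0.562; F⁻¹(0.995) = 0.967.

[0.562, 0.967]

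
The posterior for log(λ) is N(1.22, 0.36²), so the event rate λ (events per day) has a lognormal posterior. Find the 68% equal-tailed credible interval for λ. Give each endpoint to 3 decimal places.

On the log scale the 68% interval is 1.22 ± 0.994 × 0.36 = [0.8620, 1.5780].
Exponentiate: [e^0.8620, e^1.5780] = [2.368, 4.845].

[2.368, 4.845]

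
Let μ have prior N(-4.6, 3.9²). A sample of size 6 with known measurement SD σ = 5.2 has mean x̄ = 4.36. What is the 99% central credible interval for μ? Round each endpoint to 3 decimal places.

[-2.491, 7.115]

Posterior precision = 1/3.9² + 6/5.2² = 0.0657 + 0.2219 = 0.2876, so posterior SD = 1.8646.
Posterior mean = (-4.6/3.9² + 6·4.36/5.2²) / 0.2876 = 2.3120.
Interval: 2.3120 ± 2.576 × 1.8646 → [-2.491, 7.115].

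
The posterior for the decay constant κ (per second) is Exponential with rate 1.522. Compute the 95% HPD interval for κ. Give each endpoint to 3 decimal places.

The exponential density is strictly decreasing on [0, ∞), so the HPD interval is anchored at 0: [0, q] with P(κ ≤ q) = 0.95.
q = −ln(1 − 0.95) / 1.522 = 2.9957 / 1.522 = 1.968.

[0.000, 1.968]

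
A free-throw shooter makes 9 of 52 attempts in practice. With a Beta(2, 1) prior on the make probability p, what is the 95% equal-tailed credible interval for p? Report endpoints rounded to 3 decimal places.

[0.106, 0.314]

Posterior: Beta(2+9, 1+43) = Beta(11, 44).
Equal-tailed 95% interval: the 0.025 and 0.975 quantiles of Beta(11, 44).
Posterior mean ≈ 0.200, SD ≈ 0.053; a Normal approximation gives roughly [0.095, 0.305].
Exact: F⁻¹(0.025) = 0.106; F⁻¹(0.975) = 0.314.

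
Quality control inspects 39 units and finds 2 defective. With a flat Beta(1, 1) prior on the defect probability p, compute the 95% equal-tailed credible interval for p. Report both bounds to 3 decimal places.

Posterior: Beta(1+2, 1+37) = Beta(3, 38).
Equal-tailed 95% interval: the 0.025 and 0.975 quantiles of Beta(3, 38).
Posterior mean ≈ 0.073, SD ≈ 0.040; a Normal approximation gives roughly [-0.006, 0.152].
Exact: F⁻¹(0.025) = 0.016; F⁻¹(0.975) = 0.169.

[0.016, 0.169]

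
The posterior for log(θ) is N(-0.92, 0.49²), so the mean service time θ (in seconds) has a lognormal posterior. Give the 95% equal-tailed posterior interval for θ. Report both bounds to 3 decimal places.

[0.153, 1.041]

On the log scale the 95% interval is -0.92 ± 1.960 × 0.49 = [-1.8804, 0.0404].
Exponentiate: [e^-1.8804, e^0.0404] = [0.153, 1.041].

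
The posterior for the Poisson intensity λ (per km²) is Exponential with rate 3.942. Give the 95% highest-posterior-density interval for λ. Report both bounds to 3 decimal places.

The exponential density is strictly decreasing on [0, ∞), so the HPD interval is anchored at 0: [0, q] with P(λ ≤ q) = 0.95.
q = −ln(1 − 0.95) / 3.942 = 2.9957 / 3.942 = 0.760.

[0.000, 0.760]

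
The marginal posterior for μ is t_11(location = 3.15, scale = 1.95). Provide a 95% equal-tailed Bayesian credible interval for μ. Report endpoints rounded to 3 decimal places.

The t_11 distribution is symmetric; the 95% interval is 3.15 ± t·1.95 with t_{0.975,11} = 2.201.
Half-width: 2.201 × 1.95 = 4.292.
3.15 − 4.292 = -1.142; 3.15 + 4.292 = 7.442.

[-1.142, 7.442]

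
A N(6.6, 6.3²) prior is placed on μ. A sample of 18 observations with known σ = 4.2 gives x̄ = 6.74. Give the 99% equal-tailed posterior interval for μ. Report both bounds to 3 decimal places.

[4.218, 9.256]

Posterior precision = 1/6.3² + 18/4.2² = 0.0252 + 1.0204 = 1.0456, so posterior SD = 0.9779.
Posterior mean = (6.6/6.3² + 18·6.74/4.2²) / 1.0456 = 6.7366.
Interval: 6.7366 ± 2.576 × 0.9779 → [4.218, 9.256].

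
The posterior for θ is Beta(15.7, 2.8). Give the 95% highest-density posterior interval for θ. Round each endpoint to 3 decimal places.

The posterior is unimodal and skewed, so the HPD interval has equal density at both endpoints and is the shortest 95% interval.
Solving f(0.690) = f(0.983) with F(0.983) − F(0.690) = 0.95 gives [0.690, 0.983].
For comparison, the equal-tailed interval is [0.659, 0.968]; the HPD is narrower and shifted toward the mode.

[0.690, 0.983]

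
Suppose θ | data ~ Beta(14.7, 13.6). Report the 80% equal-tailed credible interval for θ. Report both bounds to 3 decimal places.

[0.399, 0.639]

Posterior: Beta(14.7, 13.6).
Equal-tailed 80% interval: the 0.1 and 0.9 quantiles of Beta(14.7, 13.6).
Posterior mean ≈ 0.519, SD ≈ 0.092; a Normal approximation gives roughly [0.401, 0.638].
Exact: F⁻¹(0.1) = 0.399; F⁻¹(0.9) = 0.639.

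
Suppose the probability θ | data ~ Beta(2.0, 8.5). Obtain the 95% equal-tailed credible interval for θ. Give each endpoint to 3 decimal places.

[0.027, 0.463]

Posterior: Beta(2.0, 8.5).
Equal-tailed 95% interval: the 0.025 and 0.975 quantiles of Beta(2.0, 8.5).
Posterior mean ≈ 0.190, SD ≈ 0.116; a Normal approximation gives roughly [-0.036, 0.417].
Exact: F⁻¹(0.025) = 0.027; F⁻¹(0.975) = 0.463.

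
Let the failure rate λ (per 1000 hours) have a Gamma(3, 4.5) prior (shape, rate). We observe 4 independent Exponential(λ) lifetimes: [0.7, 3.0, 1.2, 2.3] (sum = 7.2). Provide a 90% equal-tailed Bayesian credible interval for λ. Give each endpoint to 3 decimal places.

[0.281, 1.012]

Posterior: Gamma(3+4, 4.5+7.2) = Gamma(7, 11.7) (shape, rate).
Equal-tailed 90% interval: Gamma(7, 11.7) quantiles at 0.05 and 0.95.
Posterior mean ≈ 0.598, SD ≈ 0.226; a Normal approximation gives roughly [0.226, 0.970].
Exact: lower = 0.281; upper = 1.012.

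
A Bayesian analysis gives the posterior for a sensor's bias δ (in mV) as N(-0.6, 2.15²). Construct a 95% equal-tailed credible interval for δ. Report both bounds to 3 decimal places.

The posterior is symmetric, so the 95% equal-tailed interval is δ = -0.6 ± z·2.15 with z = 1.960.
Half-width: 1.960 × 2.15 = 4.214.
-0.6 − 4.214 = -4.814; -0.6 + 4.214 = 3.614.

[-4.814, 3.614]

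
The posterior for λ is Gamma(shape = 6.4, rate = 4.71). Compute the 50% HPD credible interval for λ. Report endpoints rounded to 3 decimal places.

[0.841, 1.518]

The posterior is unimodal and skewed, so the HPD interval has equal density at both endpoints and is the shortest 50% interval.
Solving f(0.841) = f(1.518) with F(1.518) − F(0.841) = 0.50 gives [0.841, 1.518].
For comparison, the equal-tailed interval is [0.969, 1.673]; the HPD is narrower and shifted toward the mode.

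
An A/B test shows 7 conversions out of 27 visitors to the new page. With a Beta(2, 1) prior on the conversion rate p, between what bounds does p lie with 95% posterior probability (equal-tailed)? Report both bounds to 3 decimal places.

[0.153, 0.472]

Posterior: Beta(2+7, 1+20) = Beta(9, 21).
Equal-tailed 95% interval: the 0.025 and 0.975 quantiles of Beta(9, 21).
Posterior mean ≈ 0.300, SD ≈ 0.082; a Normal approximation gives roughly [0.139, 0.461].
Exact: F⁻¹(0.025) = 0.153; F⁻¹(0.975) = 0.472.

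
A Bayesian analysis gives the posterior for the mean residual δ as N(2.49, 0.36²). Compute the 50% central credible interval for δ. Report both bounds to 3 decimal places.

The posterior is symmetric, so the 50% equal-tailed interval is δ = 2.49 ± z·0.36 with z = 0.674.
Half-width: 0.674 × 0.36 = 0.243.
2.49 − 0.243 = 2.247; 2.49 + 0.243 = 2.733.

[2.247, 2.733]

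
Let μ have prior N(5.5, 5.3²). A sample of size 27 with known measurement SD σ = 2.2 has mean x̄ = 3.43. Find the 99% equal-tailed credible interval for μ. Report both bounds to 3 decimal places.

Posterior precision = 1/5.3² + 27/2.2² = 0.0356 + 5.5785 = 5.6141, so posterior SD = 0.4220.
Posterior mean = (5.5/5.3² + 27·3.43/2.2²) / 5.6141 = 3.4431.
Interval: 3.4431 ± 2.576 × 0.4220 → [2.356, 4.530].

[2.356, 4.530]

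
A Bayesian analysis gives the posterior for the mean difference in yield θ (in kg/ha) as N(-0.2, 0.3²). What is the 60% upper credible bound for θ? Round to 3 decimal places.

Need U with P(θ ≤ U) = 0.60: U = -0.2 + z_{0.4}·0.3.
z = 0.253; U = -0.2 + 0.253 × 0.3 = -0.124.

-0.124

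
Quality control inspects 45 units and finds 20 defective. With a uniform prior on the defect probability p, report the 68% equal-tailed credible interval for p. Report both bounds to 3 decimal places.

[0.375, 0.519]

Posterior: Beta(1+20, 1+25) = Beta(21, 26).
Equal-tailed 68% interval: the 0.16 and 0.84 quantiles of Beta(21, 26).
Posterior mean ≈ 0.447, SD ≈ 0.072; a Normal approximation gives roughly [0.375, 0.518].
Exact: F⁻¹(0.16) = 0.375; F⁻¹(0.84) = 0.519.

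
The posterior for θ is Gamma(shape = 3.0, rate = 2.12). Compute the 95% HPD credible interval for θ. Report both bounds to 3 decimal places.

The posterior is unimodal and skewed, so the HPD interval has equal density at both endpoints and is the shortest 95% interval.
Solving f(0.143) = f(3.019) with F(3.019) − F(0.143) = 0.95 gives [0.143, 3.019].
For comparison, the equal-tailed interval is [0.292, 3.408]; the HPD is narrower and shifted toward the mode.

[0.143, 3.019]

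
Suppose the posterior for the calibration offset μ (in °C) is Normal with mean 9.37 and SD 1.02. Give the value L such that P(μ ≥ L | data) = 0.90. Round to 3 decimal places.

Need L with P(μ ≥ L) = 0.90: L = 9.37 − z_{0.1}·1.02.
z = 1.282; L = 9.37 − 1.282 × 1.02 = 8.063.

8.063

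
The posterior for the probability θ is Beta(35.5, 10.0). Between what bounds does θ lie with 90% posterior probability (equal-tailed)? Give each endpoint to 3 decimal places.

Posterior: Beta(35.5, 10.0).
Equal-tailed 90% interval: the 0.05 and 0.95 quantiles of Beta(35.5, 10.0).
Posterior mean ≈ 0.780, SD ≈ 0.061; a Normal approximation gives roughly [0.680, 0.880].
Exact: F⁻¹(0.05) = 0.674; F⁻¹(0.95) = 0.873.

[0.674, 0.873]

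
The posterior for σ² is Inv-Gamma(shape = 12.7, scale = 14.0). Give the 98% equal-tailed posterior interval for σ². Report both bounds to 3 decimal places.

Inverse-Gamma(12.7, 14.0) quantiles: F⁻¹(0.01) and F⁻¹(0.99).
Equivalently, 1/σ² ~ Gamma(12.7, rate = 14.0); invert its 0.99 and 0.01 quantiles.
Posterior mean ≈ 1.197, SD ≈ 0.366; a Normal approximation gives roughly [0.346, 2.048].
Exact: lower = 0.624; upper = 2.374.

[0.624, 2.374]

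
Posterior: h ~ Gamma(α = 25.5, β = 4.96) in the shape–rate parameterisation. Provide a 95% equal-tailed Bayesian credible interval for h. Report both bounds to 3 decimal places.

Posterior: Gamma(shape 25.5, rate 4.96).
Equal-tailed 95% interval: Gamma(25.5, 4.96) quantiles at 0.025 and 0.975.
Posterior mean ≈ 5.141, SD ≈ 1.018; a Normal approximation gives roughly [3.146, 7.137].
Exact: lower = 3.343; upper = 7.320.

[3.343, 7.320]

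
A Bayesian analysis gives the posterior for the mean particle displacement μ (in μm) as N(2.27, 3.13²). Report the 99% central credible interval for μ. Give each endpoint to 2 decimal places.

The posterior is symmetric, so the 99% equal-tailed interval is μ = 2.27 ± z·3.13 with z = 2.576.
Half-width: 2.576 × 3.13 = 8.06.
2.27 − 8.06 = -5.79; 2.27 + 8.06 = 10.33.

[-5.79, 10.33]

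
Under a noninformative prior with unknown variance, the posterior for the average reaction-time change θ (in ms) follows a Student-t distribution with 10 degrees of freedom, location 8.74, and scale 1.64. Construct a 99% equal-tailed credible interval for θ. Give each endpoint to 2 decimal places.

The t_10 distribution is symmetric; the 99% interval is 8.74 ± t·1.64 with t_{0.995,10} = 3.169.
Half-width: 3.169 × 1.64 = 5.20.
8.74 − 5.20 = 3.54; 8.74 + 5.20 = 13.94.

[3.54, 13.94]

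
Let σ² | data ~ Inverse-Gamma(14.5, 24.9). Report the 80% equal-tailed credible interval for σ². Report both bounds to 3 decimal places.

Inverse-Gamma(14.5, 24.9) quantiles: F⁻¹(0.1) and F⁻¹(0.9).
Equivalently, 1/σ² ~ Gamma(14.5, rate = 24.9); invert its 0.9 and 0.1 quantiles.
Posterior mean ≈ 1.844, SD ≈ 0.522; a Normal approximation gives roughly [1.176, 2.513].
Exact: lower = 1.274; upper = 2.519.

[1.274, 2.519]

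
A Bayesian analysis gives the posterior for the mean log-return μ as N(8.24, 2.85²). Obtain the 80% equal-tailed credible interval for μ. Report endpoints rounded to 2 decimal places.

[4.59, 11.89]

The posterior is symmetric, so the 80% equal-tailed interval is μ = 8.24 ± z·2.85 with z = 1.282.
Half-width: 1.282 × 2.85 = 3.65.
8.24 − 3.65 = 4.59; 8.24 + 3.65 = 11.89.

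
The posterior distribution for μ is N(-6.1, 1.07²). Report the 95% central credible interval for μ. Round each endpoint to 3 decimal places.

The posterior is symmetric, so the 95% equal-tailed interval is μ = -6.1 ± z·1.07 with z = 1.960.
Half-width: 1.960 × 1.07 = 2.097.
-6.1 − 2.097 = -8.197; -6.1 + 2.097 = -4.003.

[-8.197, -4.003]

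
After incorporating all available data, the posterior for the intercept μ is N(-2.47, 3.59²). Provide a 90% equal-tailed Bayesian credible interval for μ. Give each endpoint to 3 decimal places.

The posterior is symmetric, so the 90% equal-tailed interval is μ = -2.47 ± z·3.59 with z = 1.645.
Half-width: 1.645 × 3.59 = 5.905.
-2.47 − 5.905 = -8.375; -2.47 + 5.905 = 3.435.

[-8.375, 3.435]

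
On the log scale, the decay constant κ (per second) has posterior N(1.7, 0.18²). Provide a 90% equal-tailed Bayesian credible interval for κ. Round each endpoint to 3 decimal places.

[4.071, 7.360]

On the log scale the 90% interval is 1.7 ± 1.645 × 0.18 = [1.4039, 1.9961].
Exponentiate: [e^1.4039, e^1.9961] = [4.071, 7.360].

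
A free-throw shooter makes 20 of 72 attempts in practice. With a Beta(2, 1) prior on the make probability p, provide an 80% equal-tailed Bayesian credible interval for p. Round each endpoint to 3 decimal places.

[0.227, 0.362]

Posterior: Beta(2+20, 1+52) = Beta(22, 53).
Equal-tailed 80% interval: the 0.1 and 0.9 quantiles of Beta(22, 53).
Posterior mean ≈ 0.293, SD ≈ 0.052; a Normal approximation gives roughly [0.226, 0.360].
Exact: F⁻¹(0.1) = 0.227; F⁻¹(0.9) = 0.362.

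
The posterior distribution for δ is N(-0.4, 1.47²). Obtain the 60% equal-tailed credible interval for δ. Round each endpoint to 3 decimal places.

The posterior is symmetric, so the 60% equal-tailed interval is δ = -0.4 ± z·1.47 with z = 0.842.
Half-width: 0.842 × 1.47 = 1.237.
-0.4 − 1.237 = -1.637; -0.4 + 1.237 = 0.837.

[-1.637, 0.837]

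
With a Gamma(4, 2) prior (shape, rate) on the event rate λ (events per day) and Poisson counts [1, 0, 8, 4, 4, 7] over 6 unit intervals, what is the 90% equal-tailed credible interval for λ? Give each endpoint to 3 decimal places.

[2.488, 4.654]

Posterior: Gamma(4+24, 2+6) = Gamma(28, 8) (shape, rate).
Equal-tailed 90% interval: Gamma(28, 8) quantiles at 0.05 and 0.95.
Posterior mean ≈ 3.500, SD ≈ 0.661; a Normal approximation gives roughly [2.412, 4.588].
Exact: lower = 2.488; upper = 4.654.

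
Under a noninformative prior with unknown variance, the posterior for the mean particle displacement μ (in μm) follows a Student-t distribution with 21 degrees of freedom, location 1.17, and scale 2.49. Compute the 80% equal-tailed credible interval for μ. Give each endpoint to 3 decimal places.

[-2.125, 4.465]

The t_21 distribution is symmetric; the 80% interval is 1.17 ± t·2.49 with t_{0.9,21} = 1.323.
Half-width: 1.323 × 2.49 = 3.295.
1.17 − 3.295 = -2.125; 1.17 + 3.295 = 4.465.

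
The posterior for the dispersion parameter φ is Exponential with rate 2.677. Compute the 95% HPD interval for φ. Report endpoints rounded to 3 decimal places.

The exponential density is strictly decreasing on [0, ∞), so the HPD interval is anchored at 0: [0, q] with P(φ ≤ q) = 0.95.
q = −ln(1 − 0.95) / 2.677 = 2.9957 / 2.677 = 1.119.

[0.000, 1.119]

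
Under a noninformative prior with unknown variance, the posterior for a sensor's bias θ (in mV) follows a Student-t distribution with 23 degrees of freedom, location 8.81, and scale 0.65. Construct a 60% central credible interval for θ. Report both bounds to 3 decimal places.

The t_23 distribution is symmetric; the 60% interval is 8.81 ± t·0.65 with t_{0.8,23} = 0.858.
Half-width: 0.858 × 0.65 = 0.557.
8.81 − 0.557 = 8.253; 8.81 + 0.557 = 9.367.

[8.253, 9.367]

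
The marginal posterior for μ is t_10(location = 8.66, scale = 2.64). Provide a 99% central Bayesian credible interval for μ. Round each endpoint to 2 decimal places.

The t_10 distribution is symmetric; the 99% interval is 8.66 ± t·2.64 with t_{0.995,10} = 3.169.
Half-width: 3.169 × 2.64 = 8.37.
8.66 − 8.37 = 0.29; 8.66 + 8.37 = 17.03.

[0.29, 17.03]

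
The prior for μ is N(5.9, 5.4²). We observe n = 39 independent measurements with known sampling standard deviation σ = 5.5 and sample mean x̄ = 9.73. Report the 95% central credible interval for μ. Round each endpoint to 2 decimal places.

[7.93, 11.33]

Posterior precision = 1/5.4² + 39/5.5² = 0.0343 + 1.2893 = 1.3235, so posterior SD = 0.8692.
Posterior mean = (5.9/5.4² + 39·9.73/5.5²) / 1.3235 = 9.6308.
Interval: 9.6308 ± 1.960 × 0.8692 → [7.93, 11.33].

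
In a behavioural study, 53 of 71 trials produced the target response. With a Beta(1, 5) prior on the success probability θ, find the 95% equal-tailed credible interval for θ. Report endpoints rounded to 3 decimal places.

[0.595, 0.798]

Posterior: Beta(1+53, 5+18) = Beta(54, 23).
Equal-tailed 95% interval: the 0.025 and 0.975 quantiles of Beta(54, 23).
Posterior mean ≈ 0.701, SD ≈ 0.052; a Normal approximation gives roughly [0.600, 0.803].
Exact: F⁻¹(0.025) = 0.595; F⁻¹(0.975) = 0.798.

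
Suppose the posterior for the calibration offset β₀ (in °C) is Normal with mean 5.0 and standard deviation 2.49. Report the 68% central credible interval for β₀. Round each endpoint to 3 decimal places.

The posterior is symmetric, so the 68% equal-tailed interval is β₀ = 5.0 ± z·2.49 with z = 0.994.
Half-width: 0.994 × 2.49 = 2.476.
5.0 − 2.476 = 2.524; 5.0 + 2.476 = 7.476.

[2.524, 7.476]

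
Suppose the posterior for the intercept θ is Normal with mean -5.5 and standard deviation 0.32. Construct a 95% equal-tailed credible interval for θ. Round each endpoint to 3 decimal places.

[-6.127, -4.873]

The posterior is symmetric, so the 95% equal-tailed interval is θ = -5.5 ± z·0.32 with z = 1.960.
Half-width: 1.960 × 0.32 = 0.627.
-5.5 − 0.627 = -6.127; -5.5 + 0.627 = -4.873.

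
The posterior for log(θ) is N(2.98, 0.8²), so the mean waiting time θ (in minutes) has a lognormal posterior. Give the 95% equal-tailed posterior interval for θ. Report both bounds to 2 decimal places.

[4.10, 94.44]

On the log scale the 95% interval is 2.98 ± 1.960 × 0.8 = [1.4120, 4.5480].
Exponentiate: [e^1.4120, e^4.5480] = [4.10, 94.44].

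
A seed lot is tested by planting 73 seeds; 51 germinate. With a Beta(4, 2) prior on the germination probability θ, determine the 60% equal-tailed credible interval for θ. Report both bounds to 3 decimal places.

[0.653, 0.740]

Posterior: Beta(4+51, 2+22) = Beta(55, 24).
Equal-tailed 60% interval: the 0.2 and 0.8 quantiles of Beta(55, 24).
Posterior mean ≈ 0.696, SD ≈ 0.051; a Normal approximation gives roughly [0.653, 0.739].
Exact: F⁻¹(0.2) = 0.653; F⁻¹(0.8) = 0.740.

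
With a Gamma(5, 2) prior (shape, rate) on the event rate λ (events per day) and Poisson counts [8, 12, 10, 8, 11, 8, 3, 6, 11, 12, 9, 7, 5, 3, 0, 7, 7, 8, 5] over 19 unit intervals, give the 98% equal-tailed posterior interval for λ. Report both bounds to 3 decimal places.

Posterior: Gamma(5+140, 2+19) = Gamma(145, 21) (shape, rate).
Equal-tailed 98% interval: Gamma(145, 21) quantiles at 0.01 and 0.99.
Posterior mean ≈ 6.905, SD ≈ 0.573; a Normal approximation gives roughly [5.571, 8.239].
Exact: lower = 5.641; upper = 8.308.

[5.641, 8.308]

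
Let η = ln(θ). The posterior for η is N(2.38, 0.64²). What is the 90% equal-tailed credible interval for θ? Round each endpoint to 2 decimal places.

On the log scale the 90% interval is 2.38 ± 1.645 × 0.64 = [1.3273, 3.4327].
Exponentiate: [e^1.3273, e^3.4327] = [3.77, 30.96].

[3.77, 30.96]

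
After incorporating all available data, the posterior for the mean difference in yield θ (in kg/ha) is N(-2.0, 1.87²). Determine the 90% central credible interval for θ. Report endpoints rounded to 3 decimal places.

The posterior is symmetric, so the 90% equal-tailed interval is θ = -2.0 ± z·1.87 with z = 1.645.
Half-width: 1.645 × 1.87 = 3.076.
-2.0 − 3.076 = -5.076; -2.0 + 3.076 = 1.076.

[-5.076, 1.076]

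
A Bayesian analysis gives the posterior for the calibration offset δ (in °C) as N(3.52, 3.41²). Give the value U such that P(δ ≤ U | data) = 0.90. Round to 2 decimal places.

7.89

Need U with P(δ ≤ U) = 0.90: U = 3.52 + z_{0.1}·3.41.
z = 1.282; U = 3.52 + 1.282 × 3.41 = 7.89.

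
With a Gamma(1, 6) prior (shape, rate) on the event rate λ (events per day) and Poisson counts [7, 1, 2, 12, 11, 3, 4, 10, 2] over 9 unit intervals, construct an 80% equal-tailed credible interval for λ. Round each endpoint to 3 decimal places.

[2.927, 4.168]

Posterior: Gamma(1+52, 6+9) = Gamma(53, 15) (shape, rate).
Equal-tailed 80% interval: Gamma(53, 15) quantiles at 0.1 and 0.9.
Posterior mean ≈ 3.533, SD ≈ 0.485; a Normal approximation gives roughly [2.911, 4.155].
Exact: lower = 2.927; upper = 4.168.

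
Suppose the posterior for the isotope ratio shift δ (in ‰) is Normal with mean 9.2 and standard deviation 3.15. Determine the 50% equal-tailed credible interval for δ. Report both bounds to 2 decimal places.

The posterior is symmetric, so the 50% equal-tailed interval is δ = 9.2 ± z·3.15 with z = 0.674.
Half-width: 0.674 × 3.15 = 2.12.
9.2 − 2.12 = 7.08; 9.2 + 2.12 = 11.32.

[7.08, 11.32]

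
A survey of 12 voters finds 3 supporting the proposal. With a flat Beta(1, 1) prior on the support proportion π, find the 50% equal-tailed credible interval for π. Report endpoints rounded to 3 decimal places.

[0.199, 0.361]

Posterior: Beta(1+3, 1+9) = Beta(4, 10).
Equal-tailed 50% interval: the 0.25 and 0.75 quantiles of Beta(4, 10).
Posterior mean ≈ 0.286, SD ≈ 0.117; a Normal approximation gives roughly [0.207, 0.364].
Exact: F⁻¹(0.25) = 0.199; F⁻¹(0.75) = 0.361.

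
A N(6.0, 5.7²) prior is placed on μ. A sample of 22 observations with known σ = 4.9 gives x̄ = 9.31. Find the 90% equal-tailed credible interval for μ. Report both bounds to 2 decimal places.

[7.51, 10.89]

Posterior precision = 1/5.7² + 22/4.9² = 0.0308 + 0.9163 = 0.9471, so posterior SD = 1.0276.
Posterior mean = (6.0/5.7² + 22·9.31/4.9²) / 0.9471 = 9.2024.
Interval: 9.2024 ± 1.645 × 1.0276 → [7.51, 10.89].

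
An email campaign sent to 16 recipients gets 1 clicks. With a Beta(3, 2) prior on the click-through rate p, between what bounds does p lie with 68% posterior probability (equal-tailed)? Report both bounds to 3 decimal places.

[0.107, 0.274]

Posterior: Beta(3+1, 2+15) = Beta(4, 17).
Equal-tailed 68% interval: the 0.16 and 0.84 quantiles of Beta(4, 17).
Posterior mean ≈ 0.190, SD ≈ 0.084; a Normal approximation gives roughly [0.107, 0.274].
Exact: F⁻¹(0.16) = 0.107; F⁻¹(0.84) = 0.274.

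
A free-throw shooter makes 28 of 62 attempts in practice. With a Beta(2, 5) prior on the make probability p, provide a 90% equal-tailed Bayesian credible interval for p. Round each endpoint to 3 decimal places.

Posterior: Beta(2+28, 5+34) = Beta(30, 39).
Equal-tailed 90% interval: the 0.05 and 0.95 quantiles of Beta(30, 39).
Posterior mean ≈ 0.435, SD ≈ 0.059; a Normal approximation gives roughly [0.337, 0.532].
Exact: F⁻¹(0.05) = 0.338; F⁻¹(0.95) = 0.533.

[0.338, 0.533]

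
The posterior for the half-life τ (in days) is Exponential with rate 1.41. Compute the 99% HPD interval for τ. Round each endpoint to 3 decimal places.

[0.000, 3.266]

The exponential density is strictly decreasing on [0, ∞), so the HPD interval is anchored at 0: [0, q] with P(τ ≤ q) = 0.99.
q = −ln(1 − 0.99) / 1.41 = 4.6052 / 1.41 = 3.266.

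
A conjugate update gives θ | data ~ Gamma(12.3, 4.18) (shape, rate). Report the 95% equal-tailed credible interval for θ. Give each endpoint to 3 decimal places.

[1.535, 4.801]

Posterior: Gamma(shape 12.3, rate 4.18).
Equal-tailed 95% interval: Gamma(12.3, 4.18) quantiles at 0.025 and 0.975.
Posterior mean ≈ 2.943, SD ≈ 0.839; a Normal approximation gives roughly [1.298, 4.587].
Exact: lower = 1.535; upper = 4.801.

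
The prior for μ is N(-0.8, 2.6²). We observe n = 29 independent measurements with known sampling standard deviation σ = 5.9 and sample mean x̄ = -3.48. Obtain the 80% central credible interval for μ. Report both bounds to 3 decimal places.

Posterior precision = 1/2.6² + 29/5.9² = 0.1479 + 0.8331 = 0.9810, so posterior SD = 1.0096.
Posterior mean = (-0.8/2.6² + 29·-3.48/5.9²) / 0.9810 = -3.0759.
Interval: -3.0759 ± 1.282 × 1.0096 → [-4.370, -1.782].

[-4.370, -1.782]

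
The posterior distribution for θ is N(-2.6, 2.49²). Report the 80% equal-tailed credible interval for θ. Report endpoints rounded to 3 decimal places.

The posterior is symmetric, so the 80% equal-tailed interval is θ = -2.6 ± z·2.49 with z = 1.282.
Half-width: 1.282 × 2.49 = 3.191.
-2.6 − 3.191 = -5.791; -2.6 + 3.191 = 0.591.

[-5.791, 0.591]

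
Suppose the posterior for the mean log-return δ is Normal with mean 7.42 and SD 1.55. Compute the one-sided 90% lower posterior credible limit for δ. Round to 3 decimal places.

Need L with P(δ ≥ L) = 0.90: L = 7.42 − z_{0.1}·1.55.
z = 1.282; L = 7.42 − 1.282 × 1.55 = 5.434.

5.434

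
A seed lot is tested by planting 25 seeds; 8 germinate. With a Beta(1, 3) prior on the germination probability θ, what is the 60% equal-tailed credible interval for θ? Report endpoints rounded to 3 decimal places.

Posterior: Beta(1+8, 3+17) = Beta(9, 20).
Equal-tailed 60% interval: the 0.2 and 0.8 quantiles of Beta(9, 20).
Posterior mean ≈ 0.310, SD ≈ 0.084; a Normal approximation gives roughly [0.239, 0.381].
Exact: F⁻¹(0.2) = 0.237; F⁻¹(0.8) = 0.381.

[0.237, 0.381]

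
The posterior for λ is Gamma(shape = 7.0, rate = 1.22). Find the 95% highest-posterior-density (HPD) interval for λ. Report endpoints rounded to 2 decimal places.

[1.93, 10.05]

The posterior is unimodal and skewed, so the HPD interval has equal density at both endpoints and is the shortest 95% interval.
Solving f(1.93) = f(10.05) with F(10.05) − F(1.93) = 0.95 gives [1.93, 10.05].
For comparison, the equal-tailed interval is [2.31, 10.70]; the HPD is narrower and shifted toward the mode.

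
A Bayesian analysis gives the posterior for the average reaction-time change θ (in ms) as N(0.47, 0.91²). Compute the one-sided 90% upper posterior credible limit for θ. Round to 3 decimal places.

Need U with P(θ ≤ U) = 0.90: U = 0.47 + z_{0.1}·0.91.
z = 1.282; U = 0.47 + 1.282 × 0.91 = 1.636.

1.636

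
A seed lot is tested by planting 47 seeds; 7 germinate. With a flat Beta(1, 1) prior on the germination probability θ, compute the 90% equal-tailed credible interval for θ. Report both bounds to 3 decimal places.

[0.086, 0.257]

Posterior: Beta(1+7, 1+40) = Beta(8, 41).
Equal-tailed 90% interval: the 0.05 and 0.95 quantiles of Beta(8, 41).
Posterior mean ≈ 0.163, SD ≈ 0.052; a Normal approximation gives roughly [0.077, 0.249].
Exact: F⁻¹(0.05) = 0.086; F⁻¹(0.95) = 0.257.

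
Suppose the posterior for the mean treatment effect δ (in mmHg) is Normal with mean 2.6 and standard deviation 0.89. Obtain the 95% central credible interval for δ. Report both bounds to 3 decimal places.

[0.856, 4.344]

The posterior is symmetric, so the 95% equal-tailed interval is δ = 2.6 ± z·0.89 with z = 1.960.
Half-width: 1.960 × 0.89 = 1.744.
2.6 − 1.744 = 0.856; 2.6 + 1.744 = 4.344.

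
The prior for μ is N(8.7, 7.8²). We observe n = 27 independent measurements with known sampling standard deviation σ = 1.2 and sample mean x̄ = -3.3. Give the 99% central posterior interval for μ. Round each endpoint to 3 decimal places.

Posterior precision = 1/7.8² + 27/1.2² = 0.0164 + 18.7500 = 18.7664, so posterior SD = 0.2308.
Posterior mean = (8.7/7.8² + 27·-3.3/1.2²) / 18.7664 = -3.2895.
Interval: -3.2895 ± 2.576 × 0.2308 → [-3.884, -2.695].

[-3.884, -2.695]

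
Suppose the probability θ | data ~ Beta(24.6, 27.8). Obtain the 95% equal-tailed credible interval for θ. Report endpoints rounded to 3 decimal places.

Posterior: Beta(24.6, 27.8).
Equal-tailed 95% interval: the 0.025 and 0.975 quantiles of Beta(24.6, 27.8).
Posterior mean ≈ 0.469, SD ≈ 0.068; a Normal approximation gives roughly [0.336, 0.603].
Exact: F⁻¹(0.025) = 0.337; F⁻¹(0.975) = 0.604.

[0.337, 0.604]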